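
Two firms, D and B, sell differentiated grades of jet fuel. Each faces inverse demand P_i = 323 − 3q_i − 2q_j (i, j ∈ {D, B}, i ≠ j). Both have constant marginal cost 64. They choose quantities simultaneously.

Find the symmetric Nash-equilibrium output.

32.375

Firm D's profit: π = q_D(323 − 3q_D − 2q_B) − 64q_D.
∂π/∂q_D = 259 − 6q_D − 2q_B = 0 ⇒ q_D = 259/6 − (1/3)q_B.
The game is symmetric, so in equilibrium q_B = q_D: the reaction function gives (4/3)q_D = 259/6, hence q_D = 32.375.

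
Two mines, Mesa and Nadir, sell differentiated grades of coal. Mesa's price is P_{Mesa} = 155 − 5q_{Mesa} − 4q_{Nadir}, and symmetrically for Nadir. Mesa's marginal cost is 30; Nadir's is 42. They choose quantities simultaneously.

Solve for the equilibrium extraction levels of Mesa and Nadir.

Mine Mesa's profit: π = q_{Mesa}(155 − 5q_{Mesa} − 4q_{Nadir}) − 30q_{Mesa}.
∂π/∂q_{Mesa} = 125 − 10q_{Mesa} − 4q_{Nadir} = 0 ⇒ q_{Mesa} = 12.5 − 0.4q_{Nadir}.
Similarly q_{Nadir} = 11.3 − 0.4q_{Mesa}.
Substituting the second reaction function into the first: q_{Mesa} = 12.5 − 0.4(11.3 − 0.4q_{Mesa}), which gives 0.84q_{Mesa} = 7.98 ⇒ q_{Mesa} = 9.5.
Then q_{Nadir} = 11.3 − 0.4·9.5 = 7.5.

9.5, 7.5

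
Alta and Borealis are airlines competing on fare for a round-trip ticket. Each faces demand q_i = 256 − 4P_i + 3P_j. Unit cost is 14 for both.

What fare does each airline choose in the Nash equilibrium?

Alta's profit: π = (P_{Alta} − 14)(256 − 4P_{Alta} + 3P_{Borealis}).
∂π/∂P_{Alta} = 312 − 8P_{Alta} + 3P_{Borealis} = 0 ⇒ P_{Alta} = 39 + 0.375P_{Borealis}.
Setting P_{Alta} = P_{Borealis} in the reaction function: P_{Alta} = 39 + 0.375P_{Alta}, so P_{Alta} = 39 / 0.625 = 62.4.

62.4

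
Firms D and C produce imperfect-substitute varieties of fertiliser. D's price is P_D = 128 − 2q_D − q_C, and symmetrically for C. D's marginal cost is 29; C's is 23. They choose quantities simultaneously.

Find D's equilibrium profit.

Firm D's profit: π = q_D(128 − 2q_D − q_C) − 29q_D.
∂π/∂q_D = 99 − 4q_D − q_C = 0 ⇒ q_D = 24.75 − 0.25q_C.
Similarly q_C = 26.25 − 0.25q_D.
Plugging q_C into D's best response: q_D = 24.75 − 0.25(26.25 − 0.25q_D) ⇒ 0.9375q_D = 18.1875, so q_D = 19.4.
Then q_C = 26.25 − 0.25·19.4 = 21.4.
P_D = 128 − 2·19.4 − 21.4 = 67.8.
Profit = (67.8 − 29)·19.4 = 752.72.

752.72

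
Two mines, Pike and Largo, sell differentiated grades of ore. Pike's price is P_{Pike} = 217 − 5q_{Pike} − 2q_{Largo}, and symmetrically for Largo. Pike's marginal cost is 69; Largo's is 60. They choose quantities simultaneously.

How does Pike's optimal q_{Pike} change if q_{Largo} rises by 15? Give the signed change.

-3

Mine Pike's profit: π = q_{Pike}(217 − 5q_{Pike} − 2q_{Largo}) − 69q_{Pike}.
∂π/∂q_{Pike} = 148 − 10q_{Pike} − 2q_{Largo} = 0 ⇒ q_{Pike} = 14.8 − 0.2q_{Largo}.
The reaction-function slope is −0.2, so a 15-unit rise in q_{Largo} moves q_{Pike} by −0.2 × 15 = −3. Pike's best response falls — the actions are strategic substitutes.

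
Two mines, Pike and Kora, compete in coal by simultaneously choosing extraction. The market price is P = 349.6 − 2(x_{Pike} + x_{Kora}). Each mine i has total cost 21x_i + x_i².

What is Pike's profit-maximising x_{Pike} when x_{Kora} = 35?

43.1

Mine Pike's profit: π = x_{Pike}(349.6 − 2(x_{Pike} + x_{Kora})) − 21x_{Pike} − x_{Pike}².
∂π/∂x_{Pike} = 328.6 − 6x_{Pike} − 2x_{Kora} = 0, so x_{Pike} = 1643/30 − (1/3)x_{Kora}.
At x_{Kora} = 35: x_{Pike} = 1643/30 − (1/3)·35 = 43.1.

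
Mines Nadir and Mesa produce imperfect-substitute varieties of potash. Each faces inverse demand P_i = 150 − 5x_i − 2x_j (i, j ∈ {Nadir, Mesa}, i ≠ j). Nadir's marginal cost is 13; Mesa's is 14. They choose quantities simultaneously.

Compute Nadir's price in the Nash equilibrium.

Mine Nadir's profit: π = x_{Nadir}(150 − 5x_{Nadir} − 2x_{Mesa}) − 13x_{Nadir}.
∂π/∂x_{Nadir} = 137 − 10x_{Nadir} − 2x_{Mesa} = 0 ⇒ x_{Nadir} = 13.7 − 0.2x_{Mesa}.
Similarly x_{Mesa} = 13.6 − 0.2x_{Nadir}.
Substituting the second reaction function into the first: x_{Nadir} = 13.7 − 0.2(13.6 − 0.2x_{Nadir}), which gives 0.96x_{Nadir} = 10.98 ⇒ x_{Nadir} = 11.4375.
Then x_{Mesa} = 13.6 − 0.2·11.4375 = 11.3125.
P_{Nadir} = 150 − 5·11.4375 − 2·11.3125 = 70.1875.

70.1875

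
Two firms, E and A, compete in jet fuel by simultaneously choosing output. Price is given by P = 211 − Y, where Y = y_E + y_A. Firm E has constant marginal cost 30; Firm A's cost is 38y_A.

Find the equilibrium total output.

118

Firm E's profit: π = y_E(211 − (y_E + y_A)) − 30y_E.
∂π/∂y_E = 181 − 2y_E − y_A = 0, so y_E = 90.5 − 0.5y_A.
By the same steps for A: y_A = 86.5 − 0.5y_E.
Substituting the second reaction function into the first: y_E = 90.5 − 0.5(86.5 − 0.5y_E), which gives 0.75y_E = 47.25 ⇒ y_E = 63.
Then y_A = 86.5 − 0.5·63 = 55.
Total output: 63 + 55 = 118.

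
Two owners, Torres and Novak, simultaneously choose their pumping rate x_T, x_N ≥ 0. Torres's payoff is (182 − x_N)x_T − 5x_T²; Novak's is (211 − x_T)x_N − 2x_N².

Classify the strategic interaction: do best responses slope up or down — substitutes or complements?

Expanding Torres's payoff: 182x_T − x_Nx_T − 5x_T².
∂π/∂x_T = 182 − x_N − 10x_T = 0, so x_T = 18.2 − 0.1x_N.
The best-response slope dx_T/dx_N = −0.1 < 0: the reaction function is downward-sloping, so the choices are strategic substitutes.

strategic substitutes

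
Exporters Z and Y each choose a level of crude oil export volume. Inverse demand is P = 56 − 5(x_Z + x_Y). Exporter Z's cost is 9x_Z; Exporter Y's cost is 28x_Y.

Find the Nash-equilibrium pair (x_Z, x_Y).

Exporter Z's profit: π = x_Z(56 − 5(x_Z + x_Y)) − 9x_Z.
∂π/∂x_Z = 47 − 10x_Z − 5x_Y = 0, so x_Z = 4.7 − 0.5x_Y.
By the same steps for Y: x_Y = 2.8 − 0.5x_Z.
Substituting the second reaction function into the first: x_Z = 4.7 − 0.5(2.8 − 0.5x_Z), which gives 0.75x_Z = 3.3 ⇒ x_Z = 4.4.
Then x_Y = 2.8 − 0.5·4.4 = 0.6.

4.4, 0.6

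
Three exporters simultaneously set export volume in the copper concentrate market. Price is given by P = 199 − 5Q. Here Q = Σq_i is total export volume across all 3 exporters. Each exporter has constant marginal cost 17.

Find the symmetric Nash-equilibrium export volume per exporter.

A representative exporter's profit is π_i = q_i(199 − 5Q) − 17q_i, with Q = q_i + Σ_{j≠i} q_j.
First-order condition: 182 − 10q_i − 5Σ_{j≠i} q_j = 0.
Imposing symmetry (q_j = q for all j) turns Σ_{j≠i} q_j into 2q, so 182 = 20q and q = 9.1.

9.1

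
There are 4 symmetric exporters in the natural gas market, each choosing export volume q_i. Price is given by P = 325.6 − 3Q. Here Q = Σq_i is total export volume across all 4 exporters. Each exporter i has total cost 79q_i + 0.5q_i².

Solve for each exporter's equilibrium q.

A representative exporter's profit is π_i = q_i(325.6 − 3Q) − 79q_i − 0.5q_i², with Q = q_i + Σ_{j≠i} q_j.
First-order condition: 246.6 − 7q_i − 3Σ_{j≠i} q_j = 0.
With identical exporters, set every q_j = q: then 246.6 − 7q − 9q = 0, i.e. q = 246.6/16 = 15.4125.

15.4125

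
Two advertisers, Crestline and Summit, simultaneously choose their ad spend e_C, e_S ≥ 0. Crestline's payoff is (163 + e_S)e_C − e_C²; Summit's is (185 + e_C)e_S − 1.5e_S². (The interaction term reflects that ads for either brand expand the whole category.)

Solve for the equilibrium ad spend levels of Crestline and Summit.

Expanding Crestline's payoff: 163e_C + e_Se_C − e_C².
∂π/∂e_C = 163 + e_S − 2e_C = 0, so e_C = 81.5 + 0.5e_S.
Likewise for Summit: e_S = 185/3 + (1/3)e_C.
Substituting the second reaction function into the first: e_C = 81.5 + 0.5(185/3 + (1/3)e_C), which gives (5/6)e_C = 337/3 ⇒ e_C = 134.8.
Then e_S = 185/3 + (1/3)·134.8 = 106.6.

134.8, 106.6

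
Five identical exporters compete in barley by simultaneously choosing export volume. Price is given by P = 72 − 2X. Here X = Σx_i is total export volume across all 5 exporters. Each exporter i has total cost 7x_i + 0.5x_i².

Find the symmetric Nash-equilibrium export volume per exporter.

5

A representative exporter's profit is π_i = x_i(72 − 2X) − 7x_i − 0.5x_i², with X = x_i + Σ_{j≠i} x_j.
First-order condition: 65 − 5x_i − 2Σ_{j≠i} x_j = 0.
Imposing symmetry (x_j = x for all j) turns Σ_{j≠i} x_j into 4x, so 65 = 13x and x = 5.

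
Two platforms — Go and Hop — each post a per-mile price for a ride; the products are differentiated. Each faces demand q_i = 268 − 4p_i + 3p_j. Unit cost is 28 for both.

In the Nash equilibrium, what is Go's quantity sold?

192

Go's profit: π = (p_{Go} − 28)(268 − 4p_{Go} + 3p_{Hop}).
∂π/∂p_{Go} = 380 − 8p_{Go} + 3p_{Hop} = 0 ⇒ p_{Go} = 47.5 + 0.375p_{Hop}.
By symmetry p_{Hop} = p_{Go}; substituting into the reaction function, 0.625p_{Go} = 47.5 and p_{Go} = 76.
q_{Go} = 268 − 4·76 + 3·76 = 192.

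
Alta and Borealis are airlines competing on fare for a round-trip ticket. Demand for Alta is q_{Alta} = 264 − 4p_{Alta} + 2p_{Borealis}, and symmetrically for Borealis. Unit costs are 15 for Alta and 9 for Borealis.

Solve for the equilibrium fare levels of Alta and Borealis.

53.2, 50.8

Alta's profit: π = (p_{Alta} − 15)(264 − 4p_{Alta} + 2p_{Borealis}).
∂π/∂p_{Alta} = 324 − 8p_{Alta} + 2p_{Borealis} = 0 ⇒ p_{Alta} = 40.5 + 0.25p_{Borealis}.
Similarly p_{Borealis} = 37.5 + 0.25p_{Alta}.
Plugging p_{Borealis} into Alta's best response: p_{Alta} = 40.5 + 0.25(37.5 + 0.25p_{Alta}) ⇒ 0.9375p_{Alta} = 49.875, so p_{Alta} = 53.2.
Then p_{Borealis} = 37.5 + 0.25·53.2 = 50.8.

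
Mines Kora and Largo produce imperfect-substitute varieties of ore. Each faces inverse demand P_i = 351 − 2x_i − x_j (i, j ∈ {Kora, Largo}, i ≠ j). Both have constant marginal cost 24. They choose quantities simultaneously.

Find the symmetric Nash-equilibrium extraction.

Mine Kora's profit: π = x_{Kora}(351 − 2x_{Kora} − x_{Largo}) − 24x_{Kora}.
∂π/∂x_{Kora} = 327 − 4x_{Kora} − x_{Largo} = 0 ⇒ x_{Kora} = 81.75 − 0.25x_{Largo}.
Setting x_{Kora} = x_{Largo} in the reaction function: x_{Kora} = 81.75 − 0.25x_{Kora}, so x_{Kora} = 81.75 / 1.25 = 65.4.

65.4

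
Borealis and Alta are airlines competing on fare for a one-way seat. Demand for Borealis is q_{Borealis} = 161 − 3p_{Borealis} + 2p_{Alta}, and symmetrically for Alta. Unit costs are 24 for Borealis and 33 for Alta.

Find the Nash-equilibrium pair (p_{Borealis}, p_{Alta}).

59.9375, 63.3125

Borealis's profit: π = (p_{Borealis} − 24)(161 − 3p_{Borealis} + 2p_{Alta}).
∂π/∂p_{Borealis} = 233 − 6p_{Borealis} + 2p_{Alta} = 0 ⇒ p_{Borealis} = 233/6 + (1/3)p_{Alta}.
Similarly p_{Alta} = 130/3 + (1/3)p_{Borealis}.
Plugging p_{Alta} into Borealis's best response: p_{Borealis} = 233/6 + (1/3)(130/3 + (1/3)p_{Borealis}) ⇒ (8/9)p_{Borealis} = 959/18, so p_{Borealis} = 59.9375.
Then p_{Alta} = 130/3 + (1/3)·59.9375 = 63.3125.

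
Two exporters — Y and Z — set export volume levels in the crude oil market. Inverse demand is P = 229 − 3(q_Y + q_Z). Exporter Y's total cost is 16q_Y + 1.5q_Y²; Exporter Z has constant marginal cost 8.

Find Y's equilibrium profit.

840.5

Exporter Y's profit: π = q_Y(229 − 3(q_Y + q_Z)) − 16q_Y − 1.5q_Y².
∂π/∂q_Y = 213 − 9q_Y − 3q_Z = 0, so q_Y = 71/3 − (1/3)q_Z.
For Z: ∂π/∂q_Z = 221 − 6q_Z − 3q_Y = 0 ⇒ q_Z = 221/6 − 0.5q_Y.
Plugging q_Z into Y's best response: q_Y = 71/3 − (1/3)(221/6 − 0.5q_Y) ⇒ (5/6)q_Y = 205/18, so q_Y = 41/3.
Then q_Z = 221/6 − 0.5·(41/3) = 30.
Price P = 229 − 3·(131/3) = 98.
Y's profit: (98 − 16)·(41/3) − 1.5(41/3)² = 840.5.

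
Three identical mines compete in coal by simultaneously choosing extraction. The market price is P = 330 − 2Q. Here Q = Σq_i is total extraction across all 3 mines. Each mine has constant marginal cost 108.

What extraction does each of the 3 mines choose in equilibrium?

27.75

A representative mine's profit is π_i = q_i(330 − 2Q) − 108q_i, with Q = q_i + Σ_{j≠i} q_j.
First-order condition: 222 − 4q_i − 2Σ_{j≠i} q_j = 0.
With identical mines, set every q_j = q: then 222 − 4q − 4q = 0, i.e. q = 222/8 = 27.75.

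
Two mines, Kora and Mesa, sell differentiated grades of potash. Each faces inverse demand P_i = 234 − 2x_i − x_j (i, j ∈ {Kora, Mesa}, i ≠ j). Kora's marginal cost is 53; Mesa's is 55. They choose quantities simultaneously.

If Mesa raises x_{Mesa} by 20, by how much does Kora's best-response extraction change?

Mine Kora's profit: π = x_{Kora}(234 − 2x_{Kora} − x_{Mesa}) − 53x_{Kora}.
∂π/∂x_{Kora} = 181 − 4x_{Kora} − x_{Mesa} = 0 ⇒ x_{Kora} = 45.25 − 0.25x_{Mesa}.
The reaction-function slope is −0.25, so a 20-unit rise in x_{Mesa} moves x_{Kora} by −0.25 × 20 = −5. Kora's best response falls — the actions are strategic substitutes.

-5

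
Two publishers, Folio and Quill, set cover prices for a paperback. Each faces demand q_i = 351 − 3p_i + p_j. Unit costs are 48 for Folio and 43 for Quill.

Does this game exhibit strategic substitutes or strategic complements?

Folio's profit: π = (p_{Folio} − 48)(351 − 3p_{Folio} + p_{Quill}).
∂π/∂p_{Folio} = 495 − 6p_{Folio} + p_{Quill} = 0 ⇒ p_{Folio} = 82.5 + (1/6)p_{Quill}.
The best-response slope dp_{Folio}/dp_{Quill} = 1/6 > 0: the reaction function is upward-sloping, so the choices are strategic complements.

strategic complements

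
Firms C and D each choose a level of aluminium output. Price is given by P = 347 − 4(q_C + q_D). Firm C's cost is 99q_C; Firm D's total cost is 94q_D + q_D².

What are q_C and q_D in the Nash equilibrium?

Firm C's profit: π = q_C(347 − 4(q_C + q_D)) − 99q_C.
∂π/∂q_C = 248 − 8q_C − 4q_D = 0, so q_C = 31 − 0.5q_D.
For D: ∂π/∂q_D = 253 − 10q_D − 4q_C = 0 ⇒ q_D = 25.3 − 0.4q_C.
Plugging q_D into C's best response: q_C = 31 − 0.5(25.3 − 0.4q_C) ⇒ 0.8q_C = 18.35, so q_C = 22.9375.
Then q_D = 25.3 − 0.4·22.9375 = 16.125.

22.9375, 16.125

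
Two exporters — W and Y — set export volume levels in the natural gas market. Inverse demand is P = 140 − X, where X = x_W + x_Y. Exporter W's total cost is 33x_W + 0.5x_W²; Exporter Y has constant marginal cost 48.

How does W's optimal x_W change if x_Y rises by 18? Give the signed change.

-6

Exporter W's profit: π = x_W(140 − (x_W + x_Y)) − 33x_W − 0.5x_W².
∂π/∂x_W = 107 − 3x_W − x_Y = 0, so x_W = 107/3 − (1/3)x_Y.
The reaction-function slope is −1/3, so an 18-unit rise in x_Y moves x_W by −1/3 × 18 = −6. W's best response falls — the actions are strategic substitutes.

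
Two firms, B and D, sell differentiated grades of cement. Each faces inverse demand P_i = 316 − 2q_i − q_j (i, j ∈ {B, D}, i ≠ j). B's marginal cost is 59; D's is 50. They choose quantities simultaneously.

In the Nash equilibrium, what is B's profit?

Firm B's profit: π = q_B(316 − 2q_B − q_D) − 59q_B.
∂π/∂q_B = 257 − 4q_B − q_D = 0 ⇒ q_B = 64.25 − 0.25q_D.
Similarly q_D = 66.5 − 0.25q_B.
Solving the two reaction functions simultaneously: (1 − (−0.25)(−0.25))q_B = 64.25 − 0.25·66.5, so 0.9375q_B = 47.625 and q_B = 50.8.
Then q_D = 66.5 − 0.25·50.8 = 53.8.
P_B = 316 − 2·50.8 − 53.8 = 160.6.
Profit = (160.6 − 59)·50.8 = 5161.28.

5161.28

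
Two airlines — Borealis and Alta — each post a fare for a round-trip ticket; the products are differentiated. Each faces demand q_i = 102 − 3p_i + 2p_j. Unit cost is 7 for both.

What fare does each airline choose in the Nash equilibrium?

Borealis's profit: π = (p_{Borealis} − 7)(102 − 3p_{Borealis} + 2p_{Alta}).
∂π/∂p_{Borealis} = 123 − 6p_{Borealis} + 2p_{Alta} = 0 ⇒ p_{Borealis} = 20.5 + (1/3)p_{Alta}.
Setting p_{Borealis} = p_{Alta} in the reaction function: p_{Borealis} = 20.5 + (1/3)p_{Borealis}, so p_{Borealis} = 20.5 / (2/3) = 30.75.

30.75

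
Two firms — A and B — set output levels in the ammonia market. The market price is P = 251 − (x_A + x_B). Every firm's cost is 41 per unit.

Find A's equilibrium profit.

Firm A's profit: π = x_A(251 − (x_A + x_B)) − 41x_A.
∂π/∂x_A = 210 − 2x_A − x_B = 0, so x_A = 105 − 0.5x_B.
Setting x_A = x_B in the reaction function: x_A = 105 − 0.5x_A, so x_A = 105 / 1.5 = 70.
Price P = 251 − 140 = 111.
A's profit: (111 − 41)·70 = 4900.

4900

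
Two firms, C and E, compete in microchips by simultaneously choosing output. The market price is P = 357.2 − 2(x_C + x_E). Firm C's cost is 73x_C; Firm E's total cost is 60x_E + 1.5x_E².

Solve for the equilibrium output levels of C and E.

58.125, 25.85

Firm C's profit: π = x_C(357.2 − 2(x_C + x_E)) − 73x_C.
∂π/∂x_C = 284.2 − 4x_C − 2x_E = 0, so x_C = 71.05 − 0.5x_E.
For E: ∂π/∂x_E = 297.2 − 7x_E − 2x_C = 0 ⇒ x_E = 1486/35 − (2/7)x_C.
Plugging x_E into C's best response: x_C = 71.05 − 0.5(1486/35 − (2/7)x_C) ⇒ (6/7)x_C = 1395/28, so x_C = 58.125.
Then x_E = 1486/35 − (2/7)·58.125 = 25.85.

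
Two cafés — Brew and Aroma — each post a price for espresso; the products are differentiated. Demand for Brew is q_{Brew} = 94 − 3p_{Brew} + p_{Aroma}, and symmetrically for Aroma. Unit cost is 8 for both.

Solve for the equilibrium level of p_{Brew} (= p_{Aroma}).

Brew's profit: π = (p_{Brew} − 8)(94 − 3p_{Brew} + p_{Aroma}).
∂π/∂p_{Brew} = 118 − 6p_{Brew} + p_{Aroma} = 0 ⇒ p_{Brew} = 59/3 + (1/6)p_{Aroma}.
Setting p_{Brew} = p_{Aroma} in the reaction function: p_{Brew} = 59/3 + (1/6)p_{Brew}, so p_{Brew} = (59/3) / (5/6) = 23.6.

23.6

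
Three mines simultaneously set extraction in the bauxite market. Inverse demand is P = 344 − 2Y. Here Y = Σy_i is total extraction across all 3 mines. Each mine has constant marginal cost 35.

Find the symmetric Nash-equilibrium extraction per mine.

38.625

A representative mine's profit is π_i = y_i(344 − 2Y) − 35y_i, with Y = y_i + Σ_{j≠i} y_j.
First-order condition: 309 − 4y_i − 2Σ_{j≠i} y_j = 0.
In a symmetric equilibrium every mine chooses the same y, so Σ_{j≠i} y_j = 2y. The condition becomes 309 − 8y = 0, giving y = 309/8 = 38.625.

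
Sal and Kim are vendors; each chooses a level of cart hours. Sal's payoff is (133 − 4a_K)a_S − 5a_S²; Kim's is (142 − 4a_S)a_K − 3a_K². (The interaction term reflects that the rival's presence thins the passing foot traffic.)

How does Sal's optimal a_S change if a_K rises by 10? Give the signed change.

Expanding Sal's payoff: 133a_S − 4a_Ka_S − 5a_S².
∂π/∂a_S = 133 − 4a_K − 10a_S = 0, so a_S = 13.3 − 0.4a_K.
The reaction-function slope is −0.4, so a 10-unit rise in a_K moves a_S by −0.4 × 10 = −4. Sal's best response falls — the actions are strategic substitutes.

-4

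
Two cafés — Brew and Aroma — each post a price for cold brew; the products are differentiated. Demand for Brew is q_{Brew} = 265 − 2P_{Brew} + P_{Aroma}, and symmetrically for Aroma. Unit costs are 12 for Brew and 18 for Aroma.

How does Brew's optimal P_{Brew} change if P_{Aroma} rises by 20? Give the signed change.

Brew's profit: π = (P_{Brew} − 12)(265 − 2P_{Brew} + P_{Aroma}).
∂π/∂P_{Brew} = 289 − 4P_{Brew} + P_{Aroma} = 0 ⇒ P_{Brew} = 72.25 + 0.25P_{Aroma}.
The reaction-function slope is 0.25, so a 20-unit rise in P_{Aroma} moves P_{Brew} by 0.25 × 20 = 5. Brew's best response rises — the actions are strategic complements.

5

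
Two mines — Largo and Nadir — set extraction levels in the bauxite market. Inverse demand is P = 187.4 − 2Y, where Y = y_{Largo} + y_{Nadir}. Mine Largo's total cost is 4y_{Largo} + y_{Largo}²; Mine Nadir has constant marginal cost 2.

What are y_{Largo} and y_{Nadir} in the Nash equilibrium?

18.14, 37.28

Mine Largo's profit: π = y_{Largo}(187.4 − 2(y_{Largo} + y_{Nadir})) − 4y_{Largo} − y_{Largo}².
∂π/∂y_{Largo} = 183.4 − 6y_{Largo} − 2y_{Nadir} = 0, so y_{Largo} = 917/30 − (1/3)y_{Nadir}.
For Nadir: ∂π/∂y_{Nadir} = 185.4 − 4y_{Nadir} − 2y_{Largo} = 0 ⇒ y_{Nadir} = 46.35 − 0.5y_{Largo}.
Plugging y_{Nadir} into Largo's best response: y_{Largo} = 917/30 − (1/3)(46.35 − 0.5y_{Largo}) ⇒ (5/6)y_{Largo} = 907/60, so y_{Largo} = 18.14.
Then y_{Nadir} = 46.35 − 0.5·18.14 = 37.28.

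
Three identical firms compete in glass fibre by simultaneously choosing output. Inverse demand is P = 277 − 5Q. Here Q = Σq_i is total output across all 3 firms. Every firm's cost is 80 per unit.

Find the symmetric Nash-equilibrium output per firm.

9.85

A representative firm's profit is π_i = q_i(277 − 5Q) − 80q_i, with Q = q_i + Σ_{j≠i} q_j.
First-order condition: 197 − 10q_i − 5Σ_{j≠i} q_j = 0.
Imposing symmetry (q_j = q for all j) turns Σ_{j≠i} q_j into 2q, so 197 = 20q and q = 9.85.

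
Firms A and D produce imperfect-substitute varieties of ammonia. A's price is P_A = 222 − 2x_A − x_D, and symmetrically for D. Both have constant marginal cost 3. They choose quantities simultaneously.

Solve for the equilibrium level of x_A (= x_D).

Firm A's profit: π = x_A(222 − 2x_A − x_D) − 3x_A.
∂π/∂x_A = 219 − 4x_A − x_D = 0 ⇒ x_A = 54.75 − 0.25x_D.
Setting x_A = x_D in the reaction function: x_A = 54.75 − 0.25x_A, so x_A = 54.75 / 1.25 = 43.8.

43.8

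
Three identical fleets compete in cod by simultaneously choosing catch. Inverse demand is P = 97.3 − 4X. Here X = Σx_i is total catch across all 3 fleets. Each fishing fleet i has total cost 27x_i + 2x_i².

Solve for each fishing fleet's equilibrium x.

A representative fishing fleet's profit is π_i = x_i(97.3 − 4X) − 27x_i − 2x_i², with X = x_i + Σ_{j≠i} x_j.
First-order condition: 70.3 − 12x_i − 4Σ_{j≠i} x_j = 0.
With identical fishing fleets, set every x_j = x: then 70.3 − 12x − 8x = 0, i.e. x = 70.3/20 = 3.515.

3.515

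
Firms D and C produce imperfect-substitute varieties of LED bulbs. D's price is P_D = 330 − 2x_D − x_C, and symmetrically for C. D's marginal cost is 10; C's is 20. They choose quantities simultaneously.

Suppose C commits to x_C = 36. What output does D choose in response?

71

Firm D's profit: π = x_D(330 − 2x_D − x_C) − 10x_D.
∂π/∂x_D = 320 − 4x_D − x_C = 0 ⇒ x_D = 80 − 0.25x_C.
At x_C = 36: x_D = 80 − 0.25·36 = 71.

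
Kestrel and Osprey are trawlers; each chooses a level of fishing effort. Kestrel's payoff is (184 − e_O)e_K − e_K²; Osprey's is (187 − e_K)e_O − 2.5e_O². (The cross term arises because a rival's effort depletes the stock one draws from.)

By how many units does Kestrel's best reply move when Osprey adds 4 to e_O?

Expanding Kestrel's payoff: 184e_K − e_Oe_K − e_K².
∂π/∂e_K = 184 − e_O − 2e_K = 0, so e_K = 92 − 0.5e_O.
The reaction-function slope is −0.5, so a 4-unit rise in e_O moves e_K by −0.5 × 4 = −2. Kestrel's best response falls — the actions are strategic substitutes.

-2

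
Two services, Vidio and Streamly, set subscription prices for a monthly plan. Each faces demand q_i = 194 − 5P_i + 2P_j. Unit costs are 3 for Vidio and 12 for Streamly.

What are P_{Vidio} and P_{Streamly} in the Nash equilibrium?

Vidio's profit: π = (P_{Vidio} − 3)(194 − 5P_{Vidio} + 2P_{Streamly}).
∂π/∂P_{Vidio} = 209 − 10P_{Vidio} + 2P_{Streamly} = 0 ⇒ P_{Vidio} = 20.9 + 0.2P_{Streamly}.
Similarly P_{Streamly} = 25.4 + 0.2P_{Vidio}.
Plugging P_{Streamly} into Vidio's best response: P_{Vidio} = 20.9 + 0.2(25.4 + 0.2P_{Vidio}) ⇒ 0.96P_{Vidio} = 25.98, so P_{Vidio} = 27.0625.
Then P_{Streamly} = 25.4 + 0.2·27.0625 = 30.8125.

27.0625, 30.8125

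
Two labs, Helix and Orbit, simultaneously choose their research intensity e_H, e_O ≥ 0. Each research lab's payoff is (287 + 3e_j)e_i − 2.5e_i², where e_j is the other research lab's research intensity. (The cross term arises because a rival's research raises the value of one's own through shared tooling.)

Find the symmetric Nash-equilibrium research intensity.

143.5

Helix's payoff is (287 + 3e_O)e_H − 2.5e_H².
∂π/∂e_H = 287 + 3e_O − 5e_H = 0, so e_H = 57.4 + 0.6e_O.
By symmetry e_O = e_H; substituting into the reaction function, 0.4e_H = 57.4 and e_H = 143.5.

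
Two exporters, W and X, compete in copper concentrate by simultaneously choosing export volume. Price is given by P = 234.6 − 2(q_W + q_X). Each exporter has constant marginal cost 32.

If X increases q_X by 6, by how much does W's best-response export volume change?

Exporter W's profit: π = q_W(234.6 − 2(q_W + q_X)) − 32q_W.
∂π/∂q_W = 202.6 − 4q_W − 2q_X = 0, so q_W = 50.65 − 0.5q_X.
The reaction-function slope is −0.5, so a 6-unit rise in q_X moves q_W by −0.5 × 6 = −3. W's best response falls — the actions are strategic substitutes.

-3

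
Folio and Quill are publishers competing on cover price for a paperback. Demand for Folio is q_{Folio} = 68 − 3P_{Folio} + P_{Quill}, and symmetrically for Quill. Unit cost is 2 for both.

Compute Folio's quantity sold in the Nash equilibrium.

Folio's profit: π = (P_{Folio} − 2)(68 − 3P_{Folio} + P_{Quill}).
∂π/∂P_{Folio} = 74 − 6P_{Folio} + P_{Quill} = 0 ⇒ P_{Folio} = 37/3 + (1/6)P_{Quill}.
By symmetry P_{Quill} = P_{Folio}; substituting into the reaction function, (5/6)P_{Folio} = 37/3 and P_{Folio} = 14.8.
q_{Folio} = 68 − 3·14.8 + 14.8 = 38.4.

38.4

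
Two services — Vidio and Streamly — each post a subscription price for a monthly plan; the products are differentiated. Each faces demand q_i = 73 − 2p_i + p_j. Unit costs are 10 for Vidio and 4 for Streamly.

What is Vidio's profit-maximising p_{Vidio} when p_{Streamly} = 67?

40

Vidio's profit: π = (p_{Vidio} − 10)(73 − 2p_{Vidio} + p_{Streamly}).
∂π/∂p_{Vidio} = 93 − 4p_{Vidio} + p_{Streamly} = 0 ⇒ p_{Vidio} = 23.25 + 0.25p_{Streamly}.
At p_{Streamly} = 67: p_{Vidio} = 23.25 + 0.25·67 = 40.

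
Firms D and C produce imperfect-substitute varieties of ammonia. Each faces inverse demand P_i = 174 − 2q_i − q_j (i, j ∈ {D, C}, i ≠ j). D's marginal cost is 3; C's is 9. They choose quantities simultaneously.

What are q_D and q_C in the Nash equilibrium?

34.6, 32.6

Firm D's profit: π = q_D(174 − 2q_D − q_C) − 3q_D.
∂π/∂q_D = 171 − 4q_D − q_C = 0 ⇒ q_D = 42.75 − 0.25q_C.
Similarly q_C = 41.25 − 0.25q_D.
Plugging q_C into D's best response: q_D = 42.75 − 0.25(41.25 − 0.25q_D) ⇒ 0.9375q_D = 32.4375, so q_D = 34.6.
Then q_C = 41.25 − 0.25·34.6 = 32.6.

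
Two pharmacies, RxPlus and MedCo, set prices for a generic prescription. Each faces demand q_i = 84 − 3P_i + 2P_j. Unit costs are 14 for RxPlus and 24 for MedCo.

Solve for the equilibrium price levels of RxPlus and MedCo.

RxPlus's profit: π = (P_{RxPlus} − 14)(84 − 3P_{RxPlus} + 2P_{MedCo}).
∂π/∂P_{RxPlus} = 126 − 6P_{RxPlus} + 2P_{MedCo} = 0 ⇒ P_{RxPlus} = 21 + (1/3)P_{MedCo}.
Similarly P_{MedCo} = 26 + (1/3)P_{RxPlus}.
Solving the two reaction functions simultaneously: (1 − (1/3)(1/3))P_{RxPlus} = 21 + (1/3)·26, so (8/9)P_{RxPlus} = 89/3 and P_{RxPlus} = 33.375.
Then P_{MedCo} = 26 + (1/3)·33.375 = 37.125.

33.375, 37.125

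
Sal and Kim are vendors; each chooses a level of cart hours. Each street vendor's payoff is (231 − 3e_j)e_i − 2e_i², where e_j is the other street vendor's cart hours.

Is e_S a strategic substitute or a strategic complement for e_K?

Sal's payoff is (231 − 3e_K)e_S − 2e_S².
∂π/∂e_S = 231 − 3e_K − 4e_S = 0, so e_S = 57.75 − 0.75e_K.
The best-response slope de_S/de_K = −0.75 < 0: the reaction function is downward-sloping, so the choices are strategic substitutes.

strategic substitutes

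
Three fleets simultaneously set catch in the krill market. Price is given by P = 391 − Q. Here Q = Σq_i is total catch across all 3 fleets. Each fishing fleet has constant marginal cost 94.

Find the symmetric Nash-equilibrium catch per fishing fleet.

74.25

A representative fishing fleet's profit is π_i = q_i(391 − Q) − 94q_i, with Q = q_i + Σ_{j≠i} q_j.
First-order condition: 297 − 2q_i − Σ_{j≠i} q_j = 0.
With identical fishing fleets, set every q_j = q: then 297 − 2q − 2q = 0, i.e. q = 297/4 = 74.25.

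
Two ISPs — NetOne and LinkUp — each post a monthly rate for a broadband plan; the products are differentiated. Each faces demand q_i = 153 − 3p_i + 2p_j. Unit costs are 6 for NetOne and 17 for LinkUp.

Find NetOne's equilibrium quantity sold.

116.4375

NetOne's profit: π = (p_{NetOne} − 6)(153 − 3p_{NetOne} + 2p_{LinkUp}).
∂π/∂p_{NetOne} = 171 − 6p_{NetOne} + 2p_{LinkUp} = 0 ⇒ p_{NetOne} = 28.5 + (1/3)p_{LinkUp}.
Similarly p_{LinkUp} = 34 + (1/3)p_{NetOne}.
Plugging p_{LinkUp} into NetOne's best response: p_{NetOne} = 28.5 + (1/3)(34 + (1/3)p_{NetOne}) ⇒ (8/9)p_{NetOne} = 239/6, so p_{NetOne} = 44.8125.
Then p_{LinkUp} = 34 + (1/3)·44.8125 = 48.9375.
q_{NetOne} = 153 − 3·44.8125 + 2·48.9375 = 116.4375.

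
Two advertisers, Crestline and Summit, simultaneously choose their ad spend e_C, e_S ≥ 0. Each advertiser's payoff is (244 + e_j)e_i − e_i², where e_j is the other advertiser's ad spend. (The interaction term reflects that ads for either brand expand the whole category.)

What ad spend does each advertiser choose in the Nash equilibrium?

244

Crestline's payoff is (244 + e_S)e_C − e_C².
∂π/∂e_C = 244 + e_S − 2e_C = 0, so e_C = 122 + 0.5e_S.
The game is symmetric, so in equilibrium e_S = e_C: the reaction function gives 0.5e_C = 122, hence e_C = 244.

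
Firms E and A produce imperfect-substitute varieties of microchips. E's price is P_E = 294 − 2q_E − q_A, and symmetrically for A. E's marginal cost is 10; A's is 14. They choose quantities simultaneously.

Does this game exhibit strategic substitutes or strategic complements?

Firm E's profit: π = q_E(294 − 2q_E − q_A) − 10q_E.
∂π/∂q_E = 284 − 4q_E − q_A = 0 ⇒ q_E = 71 − 0.25q_A.
The best-response slope dq_E/dq_A = −0.25 < 0: the reaction function is downward-sloping, so the choices are strategic substitutes.

strategic substitutes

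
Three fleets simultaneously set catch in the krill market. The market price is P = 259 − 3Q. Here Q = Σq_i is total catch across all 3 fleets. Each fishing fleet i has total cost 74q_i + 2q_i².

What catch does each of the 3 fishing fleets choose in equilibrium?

A representative fishing fleet's profit is π_i = q_i(259 − 3Q) − 74q_i − 2q_i², with Q = q_i + Σ_{j≠i} q_j.
First-order condition: 185 − 10q_i − 3Σ_{j≠i} q_j = 0.
In a symmetric equilibrium every fishing fleet chooses the same q, so Σ_{j≠i} q_j = 2q. The condition becomes 185 − 16q = 0, giving q = 185/16 = 11.5625.

11.5625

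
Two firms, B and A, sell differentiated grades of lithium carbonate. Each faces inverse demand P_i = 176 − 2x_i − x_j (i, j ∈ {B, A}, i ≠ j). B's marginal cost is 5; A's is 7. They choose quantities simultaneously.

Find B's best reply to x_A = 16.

Firm B's profit: π = x_B(176 − 2x_B − x_A) − 5x_B.
∂π/∂x_B = 171 − 4x_B − x_A = 0 ⇒ x_B = 42.75 − 0.25x_A.
At x_A = 16: x_B = 42.75 − 0.25·16 = 38.75.

38.75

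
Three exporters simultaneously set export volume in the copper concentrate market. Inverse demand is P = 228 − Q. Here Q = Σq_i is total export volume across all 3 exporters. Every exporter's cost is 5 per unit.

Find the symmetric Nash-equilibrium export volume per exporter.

55.75

A representative exporter's profit is π_i = q_i(228 − Q) − 5q_i, with Q = q_i + Σ_{j≠i} q_j.
First-order condition: 223 − 2q_i − Σ_{j≠i} q_j = 0.
In a symmetric equilibrium every exporter chooses the same q, so Σ_{j≠i} q_j = 2q. The condition becomes 223 − 4q = 0, giving q = 223/4 = 55.75.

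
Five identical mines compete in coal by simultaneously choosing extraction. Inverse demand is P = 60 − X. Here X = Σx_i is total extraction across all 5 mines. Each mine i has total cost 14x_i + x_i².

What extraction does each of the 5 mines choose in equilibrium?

A representative mine's profit is π_i = x_i(60 − X) − 14x_i − x_i², with X = x_i + Σ_{j≠i} x_j.
First-order condition: 46 − 4x_i − Σ_{j≠i} x_j = 0.
In a symmetric equilibrium every mine chooses the same x, so Σ_{j≠i} x_j = 4x. The condition becomes 46 − 8x = 0, giving x = 46/8 = 5.75.

5.75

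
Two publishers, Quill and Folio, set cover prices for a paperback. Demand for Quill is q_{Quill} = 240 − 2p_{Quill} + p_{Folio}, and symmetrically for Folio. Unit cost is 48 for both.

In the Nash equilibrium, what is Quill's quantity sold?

128

Quill's profit: π = (p_{Quill} − 48)(240 − 2p_{Quill} + p_{Folio}).
∂π/∂p_{Quill} = 336 − 4p_{Quill} + p_{Folio} = 0 ⇒ p_{Quill} = 84 + 0.25p_{Folio}.
The game is symmetric, so in equilibrium p_{Folio} = p_{Quill}: the reaction function gives 0.75p_{Quill} = 84, hence p_{Quill} = 112.
q_{Quill} = 240 − 2·112 + 112 = 128.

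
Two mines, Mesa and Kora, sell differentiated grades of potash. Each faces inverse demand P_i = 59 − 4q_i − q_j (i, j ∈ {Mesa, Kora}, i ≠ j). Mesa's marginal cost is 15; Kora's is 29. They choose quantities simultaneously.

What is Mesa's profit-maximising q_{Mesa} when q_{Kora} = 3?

Mine Mesa's profit: π = q_{Mesa}(59 − 4q_{Mesa} − q_{Kora}) − 15q_{Mesa}.
∂π/∂q_{Mesa} = 44 − 8q_{Mesa} − q_{Kora} = 0 ⇒ q_{Mesa} = 5.5 − 0.125q_{Kora}.
At q_{Kora} = 3: q_{Mesa} = 5.5 − 0.125·3 = 5.125.

5.125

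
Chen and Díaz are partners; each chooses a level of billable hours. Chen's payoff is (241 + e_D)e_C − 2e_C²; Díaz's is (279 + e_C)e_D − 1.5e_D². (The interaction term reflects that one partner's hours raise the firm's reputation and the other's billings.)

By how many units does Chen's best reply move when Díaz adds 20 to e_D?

Expanding Chen's payoff: 241e_C + e_De_C − 2e_C².
∂π/∂e_C = 241 + e_D − 4e_C = 0, so e_C = 60.25 + 0.25e_D.
The reaction-function slope is 0.25, so a 20-unit rise in e_D moves e_C by 0.25 × 20 = 5. Chen's best response rises — the actions are strategic complements.

5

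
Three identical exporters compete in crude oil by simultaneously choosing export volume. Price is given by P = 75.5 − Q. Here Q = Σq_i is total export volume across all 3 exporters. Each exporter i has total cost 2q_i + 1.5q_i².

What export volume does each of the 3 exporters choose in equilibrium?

10.5

A representative exporter's profit is π_i = q_i(75.5 − Q) − 2q_i − 1.5q_i², with Q = q_i + Σ_{j≠i} q_j.
First-order condition: 73.5 − 5q_i − Σ_{j≠i} q_j = 0.
With identical exporters, set every q_j = q: then 73.5 − 5q − 2q = 0, i.e. q = 73.5/7 = 10.5.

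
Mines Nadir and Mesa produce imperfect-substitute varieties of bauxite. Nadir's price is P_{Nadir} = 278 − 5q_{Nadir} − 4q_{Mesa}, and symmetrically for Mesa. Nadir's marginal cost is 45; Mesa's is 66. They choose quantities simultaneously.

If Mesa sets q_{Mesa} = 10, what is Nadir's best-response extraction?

19.3

Mine Nadir's profit: π = q_{Nadir}(278 − 5q_{Nadir} − 4q_{Mesa}) − 45q_{Nadir}.
∂π/∂q_{Nadir} = 233 − 10q_{Nadir} − 4q_{Mesa} = 0 ⇒ q_{Nadir} = 23.3 − 0.4q_{Mesa}.
At q_{Mesa} = 10: q_{Nadir} = 23.3 − 0.4·10 = 19.3.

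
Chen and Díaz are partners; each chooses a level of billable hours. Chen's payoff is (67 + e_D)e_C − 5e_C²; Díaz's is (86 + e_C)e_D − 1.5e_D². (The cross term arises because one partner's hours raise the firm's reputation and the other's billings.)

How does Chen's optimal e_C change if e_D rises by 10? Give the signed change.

Expanding Chen's payoff: 67e_C + e_De_C − 5e_C².
∂π/∂e_C = 67 + e_D − 10e_C = 0, so e_C = 6.7 + 0.1e_D.
The reaction-function slope is 0.1, so a 10-unit rise in e_D moves e_C by 0.1 × 10 = 1. Chen's best response rises — the actions are strategic complements.

1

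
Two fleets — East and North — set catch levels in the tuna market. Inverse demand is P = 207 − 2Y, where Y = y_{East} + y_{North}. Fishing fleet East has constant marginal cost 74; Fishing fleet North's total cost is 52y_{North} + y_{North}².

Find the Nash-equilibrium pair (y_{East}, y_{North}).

24.4, 17.7

Fishing fleet East's profit: π = y_{East}(207 − 2(y_{East} + y_{North})) − 74y_{East}.
∂π/∂y_{East} = 133 − 4y_{East} − 2y_{North} = 0, so y_{East} = 33.25 − 0.5y_{North}.
For North: ∂π/∂y_{North} = 155 − 6y_{North} − 2y_{East} = 0 ⇒ y_{North} = 155/6 − (1/3)y_{East}.
Substituting the second reaction function into the first: y_{East} = 33.25 − 0.5(155/6 − (1/3)y_{East}), which gives (5/6)y_{East} = 61/3 ⇒ y_{East} = 24.4.
Then y_{North} = 155/6 − (1/3)·24.4 = 17.7.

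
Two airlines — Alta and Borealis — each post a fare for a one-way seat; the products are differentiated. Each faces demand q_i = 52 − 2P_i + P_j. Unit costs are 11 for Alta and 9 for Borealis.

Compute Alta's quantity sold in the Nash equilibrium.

Alta's profit: π = (P_{Alta} − 11)(52 − 2P_{Alta} + P_{Borealis}).
∂π/∂P_{Alta} = 74 − 4P_{Alta} + P_{Borealis} = 0 ⇒ P_{Alta} = 18.5 + 0.25P_{Borealis}.
Similarly P_{Borealis} = 17.5 + 0.25P_{Alta}.
Solving the two reaction functions simultaneously: (1 − (0.25)(0.25))P_{Alta} = 18.5 + 0.25·17.5, so 0.9375P_{Alta} = 22.875 and P_{Alta} = 24.4.
Then P_{Borealis} = 17.5 + 0.25·24.4 = 23.6.
q_{Alta} = 52 − 2·24.4 + 23.6 = 26.8.

26.8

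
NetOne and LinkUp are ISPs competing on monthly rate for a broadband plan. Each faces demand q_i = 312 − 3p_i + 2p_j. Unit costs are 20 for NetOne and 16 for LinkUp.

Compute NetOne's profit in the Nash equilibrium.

NetOne's profit: π = (p_{NetOne} − 20)(312 − 3p_{NetOne} + 2p_{LinkUp}).
∂π/∂p_{NetOne} = 372 − 6p_{NetOne} + 2p_{LinkUp} = 0 ⇒ p_{NetOne} = 62 + (1/3)p_{LinkUp}.
Similarly p_{LinkUp} = 60 + (1/3)p_{NetOne}.
Plugging p_{LinkUp} into NetOne's best response: p_{NetOne} = 62 + (1/3)(60 + (1/3)p_{NetOne}) ⇒ (8/9)p_{NetOne} = 82, so p_{NetOne} = 92.25.
Then p_{LinkUp} = 60 + (1/3)·92.25 = 90.75.
q_{NetOne} = 312 − 3·92.25 + 2·90.75 = 216.75.
Profit = (92.25 − 20)·216.75 = 15660.1875.

15660.1875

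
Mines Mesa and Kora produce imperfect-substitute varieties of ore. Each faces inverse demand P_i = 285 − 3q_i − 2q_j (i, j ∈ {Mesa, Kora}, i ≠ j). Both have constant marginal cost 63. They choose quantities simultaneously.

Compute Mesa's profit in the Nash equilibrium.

Mine Mesa's profit: π = q_{Mesa}(285 − 3q_{Mesa} − 2q_{Kora}) − 63q_{Mesa}.
∂π/∂q_{Mesa} = 222 − 6q_{Mesa} − 2q_{Kora} = 0 ⇒ q_{Mesa} = 37 − (1/3)q_{Kora}.
Setting q_{Mesa} = q_{Kora} in the reaction function: q_{Mesa} = 37 − (1/3)q_{Mesa}, so q_{Mesa} = 37 / (4/3) = 27.75.
P_{Mesa} = 285 − 3·27.75 − 2·27.75 = 146.25.
Profit = (146.25 − 63)·27.75 = 2310.1875.

2310.1875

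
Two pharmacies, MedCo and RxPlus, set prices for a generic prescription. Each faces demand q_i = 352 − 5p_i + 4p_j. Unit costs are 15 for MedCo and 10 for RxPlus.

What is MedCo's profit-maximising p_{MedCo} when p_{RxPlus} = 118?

MedCo's profit: π = (p_{MedCo} − 15)(352 − 5p_{MedCo} + 4p_{RxPlus}).
∂π/∂p_{MedCo} = 427 − 10p_{MedCo} + 4p_{RxPlus} = 0 ⇒ p_{MedCo} = 42.7 + 0.4p_{RxPlus}.
At p_{RxPlus} = 118: p_{MedCo} = 42.7 + 0.4·118 = 89.9.

89.9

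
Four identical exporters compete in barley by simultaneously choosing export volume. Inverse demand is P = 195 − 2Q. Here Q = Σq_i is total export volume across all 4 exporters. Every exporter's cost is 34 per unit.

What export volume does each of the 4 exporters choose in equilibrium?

16.1

A representative exporter's profit is π_i = q_i(195 − 2Q) − 34q_i, with Q = q_i + Σ_{j≠i} q_j.
First-order condition: 161 − 4q_i − 2Σ_{j≠i} q_j = 0.
In a symmetric equilibrium every exporter chooses the same q, so Σ_{j≠i} q_j = 3q. The condition becomes 161 − 10q = 0, giving q = 161/10 = 16.1.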